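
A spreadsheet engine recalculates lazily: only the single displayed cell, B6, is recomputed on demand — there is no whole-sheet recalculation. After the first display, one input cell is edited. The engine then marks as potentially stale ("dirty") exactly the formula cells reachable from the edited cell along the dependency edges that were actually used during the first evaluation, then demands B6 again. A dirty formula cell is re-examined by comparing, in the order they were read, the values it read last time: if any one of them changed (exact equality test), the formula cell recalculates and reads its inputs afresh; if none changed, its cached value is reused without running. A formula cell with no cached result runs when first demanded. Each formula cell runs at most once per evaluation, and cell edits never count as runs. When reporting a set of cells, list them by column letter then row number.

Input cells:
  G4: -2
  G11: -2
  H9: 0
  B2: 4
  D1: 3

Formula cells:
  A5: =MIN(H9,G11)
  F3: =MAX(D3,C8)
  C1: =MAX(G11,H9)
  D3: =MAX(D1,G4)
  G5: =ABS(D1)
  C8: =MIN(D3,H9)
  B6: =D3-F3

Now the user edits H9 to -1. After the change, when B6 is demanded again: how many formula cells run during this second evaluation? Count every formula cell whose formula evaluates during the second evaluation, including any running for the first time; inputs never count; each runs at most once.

Formula cells that run: C8, F3 — 2 in total.
Key observation: the change is absorbed at F3 — it re-runs but produces the same value, and the output's value is unchanged.

First evaluation (everything demanded from the output):
  D3 = MAX(3, -2) = 3
  C8 = MIN(3, 0) = 0
  F3 = MAX(3, 0) = 3
  B6 = 3 - 3 = 0

Propagation after the edit:
  C8: runs — H9 0->-1; result -1.
  F3: runs — C8 0->-1; result 3 (same value as before).
  B6: checked — values it read are unchanged (D3 unchanged, F3 unchanged); reused cached 0 without running.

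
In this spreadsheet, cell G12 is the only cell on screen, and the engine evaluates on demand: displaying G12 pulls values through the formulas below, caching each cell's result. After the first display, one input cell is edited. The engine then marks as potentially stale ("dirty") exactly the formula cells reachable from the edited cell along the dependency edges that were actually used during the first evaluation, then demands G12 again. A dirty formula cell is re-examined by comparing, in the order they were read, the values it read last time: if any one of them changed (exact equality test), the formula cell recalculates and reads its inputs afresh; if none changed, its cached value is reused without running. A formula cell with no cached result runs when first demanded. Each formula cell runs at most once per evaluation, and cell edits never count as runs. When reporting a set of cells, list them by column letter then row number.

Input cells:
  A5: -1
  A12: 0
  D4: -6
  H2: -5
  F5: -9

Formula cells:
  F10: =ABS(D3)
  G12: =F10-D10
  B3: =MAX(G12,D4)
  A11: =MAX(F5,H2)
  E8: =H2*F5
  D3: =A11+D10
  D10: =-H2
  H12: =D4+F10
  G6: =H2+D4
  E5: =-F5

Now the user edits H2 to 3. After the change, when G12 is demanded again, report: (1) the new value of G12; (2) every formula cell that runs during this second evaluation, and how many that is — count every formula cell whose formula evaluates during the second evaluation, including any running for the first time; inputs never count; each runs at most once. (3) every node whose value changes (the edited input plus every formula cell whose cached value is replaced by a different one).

G12 now evaluates to 3.
Run set: A11, D3, D10, G12 (4 run).
Changed values: A11, D10, G12, H2.
The important point: at F10 every value read last time is unchanged, so the dirty flag clears without a run.

Initial pass — values computed on the first demand:
  A11 = MAX(-9, -5) = -5
  D10 = -(-5) = 5
  D3 = -5 + 5 = 0
  F10 = ABS(0) = 0
  G12 = 0 - 5 = -5

Second demand — change propagation:
  A11: re-runs because H2 -5->3; new result 3.
  D10: re-runs because H2 -5->3; new result -3.
  D3: re-runs because A11 -5->3; D10 5->-3; new result 0 (unchanged).
  F10: re-examined; everything it read last time is the same (D3 unchanged) — cache 0 kept, no run.
  G12: re-runs because D10 5->-3; new result 3.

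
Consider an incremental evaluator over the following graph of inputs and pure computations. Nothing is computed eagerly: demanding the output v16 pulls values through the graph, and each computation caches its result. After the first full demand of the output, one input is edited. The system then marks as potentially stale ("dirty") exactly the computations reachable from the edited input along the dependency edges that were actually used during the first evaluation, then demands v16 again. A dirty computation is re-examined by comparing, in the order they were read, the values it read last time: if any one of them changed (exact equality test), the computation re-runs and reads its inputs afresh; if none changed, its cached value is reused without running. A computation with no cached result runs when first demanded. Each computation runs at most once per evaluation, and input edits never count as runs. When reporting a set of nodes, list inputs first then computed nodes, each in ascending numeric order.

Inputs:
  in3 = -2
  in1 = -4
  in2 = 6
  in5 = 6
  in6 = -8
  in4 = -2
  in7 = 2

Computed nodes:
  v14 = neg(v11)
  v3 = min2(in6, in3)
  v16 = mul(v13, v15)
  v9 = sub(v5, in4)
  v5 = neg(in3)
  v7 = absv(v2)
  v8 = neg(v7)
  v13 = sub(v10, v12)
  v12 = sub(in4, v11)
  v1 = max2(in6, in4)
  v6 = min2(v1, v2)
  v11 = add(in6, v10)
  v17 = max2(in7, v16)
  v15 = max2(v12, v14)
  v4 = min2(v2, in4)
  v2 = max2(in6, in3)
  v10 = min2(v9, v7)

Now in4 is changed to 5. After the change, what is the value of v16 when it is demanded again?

Initial pass — values computed on the first demand:
  v2 = max2(-8, -2) = -2
  v5 = neg(-2) = 2
  v7 = absv(-2) = 2
  v9 = sub(2, -2) = 4
  v10 = min2(4, 2) = 2
  v11 = add(-8, 2) = -6
  v12 = sub(-2, -6) = 4
  v13 = sub(2, 4) = -2
  v14 = neg(-6) = 6
  v15 = max2(4, 6) = 6
  v16 = mul(-2, 6) = -12

Second demand — change propagation:
  v9: re-runs because in4 -2->5; new result -3.
  v10: re-runs because v9 4->-3; new result -3.
  v11: re-runs because v10 2->-3; new result -11.
  v12: re-runs because in4 -2->5; v11 -6->-11; new result 16.
  v13: re-runs because v10 2->-3; v12 4->16; new result -19.
  v14: re-runs because v11 -6->-11; new result 11.
  v15: re-runs because v12 4->16; v14 6->11; new result 16.
  v16: re-runs because v13 -2->-19; v15 6->16; new result -304.

v16 now evaluates to -304.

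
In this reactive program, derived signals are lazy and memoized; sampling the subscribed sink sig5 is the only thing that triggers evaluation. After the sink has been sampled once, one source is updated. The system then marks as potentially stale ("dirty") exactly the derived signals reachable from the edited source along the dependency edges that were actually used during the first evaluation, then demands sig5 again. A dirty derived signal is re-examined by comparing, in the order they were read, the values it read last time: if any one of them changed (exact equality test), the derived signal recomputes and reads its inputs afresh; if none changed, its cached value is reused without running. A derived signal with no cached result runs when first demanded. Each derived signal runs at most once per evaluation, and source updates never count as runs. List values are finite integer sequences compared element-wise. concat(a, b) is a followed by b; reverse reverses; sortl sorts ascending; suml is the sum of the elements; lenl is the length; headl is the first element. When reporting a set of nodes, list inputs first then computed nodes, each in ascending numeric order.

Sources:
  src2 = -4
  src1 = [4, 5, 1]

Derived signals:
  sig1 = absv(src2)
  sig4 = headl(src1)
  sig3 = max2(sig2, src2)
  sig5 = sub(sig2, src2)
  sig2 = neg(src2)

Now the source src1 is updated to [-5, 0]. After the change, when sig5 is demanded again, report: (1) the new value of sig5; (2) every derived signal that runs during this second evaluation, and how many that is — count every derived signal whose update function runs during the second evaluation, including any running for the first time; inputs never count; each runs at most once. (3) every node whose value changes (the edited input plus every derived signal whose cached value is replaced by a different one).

First demand of the output computes:
  sig2 = neg(-4) = 4
  sig5 = sub(4, -4) = 8

After the edit, cleaning proceeds:
  src1 only reaches undemanded nodes; the second demand re-runs nothing.

Note the shortcut — src1 feeds only undemanded nodes, so no recomputation happens.

Demanding sig5 again yields 8.
0 derived signals run: none.
The nodes whose values change: src1.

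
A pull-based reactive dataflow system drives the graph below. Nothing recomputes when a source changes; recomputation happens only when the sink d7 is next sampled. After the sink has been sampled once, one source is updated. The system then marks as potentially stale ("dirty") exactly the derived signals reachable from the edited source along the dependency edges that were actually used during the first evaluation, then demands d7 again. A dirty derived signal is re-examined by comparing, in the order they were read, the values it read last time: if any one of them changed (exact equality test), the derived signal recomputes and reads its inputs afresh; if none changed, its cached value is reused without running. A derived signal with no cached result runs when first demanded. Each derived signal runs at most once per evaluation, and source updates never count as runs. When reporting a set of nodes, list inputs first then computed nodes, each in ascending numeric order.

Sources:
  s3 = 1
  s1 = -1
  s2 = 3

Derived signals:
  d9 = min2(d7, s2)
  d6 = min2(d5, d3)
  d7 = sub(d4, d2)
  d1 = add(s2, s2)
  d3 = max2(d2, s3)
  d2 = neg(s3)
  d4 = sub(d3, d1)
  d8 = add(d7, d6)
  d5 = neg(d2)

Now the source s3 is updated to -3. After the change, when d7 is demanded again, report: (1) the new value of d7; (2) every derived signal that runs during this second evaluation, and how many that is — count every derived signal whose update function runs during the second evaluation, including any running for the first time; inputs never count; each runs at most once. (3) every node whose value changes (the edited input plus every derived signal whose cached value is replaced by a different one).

New value of d7: -6.
Derived signals that run: d2, d3, d4, d7 — 4 in total.
Values that change: s3, d2, d3, d4, d7.

First evaluation (everything demanded from the output):
  d1 = add(3, 3) = 6
  d2 = neg(1) = -1
  d3 = max2(-1, 1) = 1
  d4 = sub(1, 6) = -5
  d7 = sub(-5, -1) = -4

Propagation after the edit:
  d2: runs — s3 1->-3; result 3.
  d3: runs — d2 -1->3; s3 1->-3; result 3.
  d4: runs — d3 1->3; result -3.
  d7: runs — d4 -5->-3; d2 -1->3; result -6.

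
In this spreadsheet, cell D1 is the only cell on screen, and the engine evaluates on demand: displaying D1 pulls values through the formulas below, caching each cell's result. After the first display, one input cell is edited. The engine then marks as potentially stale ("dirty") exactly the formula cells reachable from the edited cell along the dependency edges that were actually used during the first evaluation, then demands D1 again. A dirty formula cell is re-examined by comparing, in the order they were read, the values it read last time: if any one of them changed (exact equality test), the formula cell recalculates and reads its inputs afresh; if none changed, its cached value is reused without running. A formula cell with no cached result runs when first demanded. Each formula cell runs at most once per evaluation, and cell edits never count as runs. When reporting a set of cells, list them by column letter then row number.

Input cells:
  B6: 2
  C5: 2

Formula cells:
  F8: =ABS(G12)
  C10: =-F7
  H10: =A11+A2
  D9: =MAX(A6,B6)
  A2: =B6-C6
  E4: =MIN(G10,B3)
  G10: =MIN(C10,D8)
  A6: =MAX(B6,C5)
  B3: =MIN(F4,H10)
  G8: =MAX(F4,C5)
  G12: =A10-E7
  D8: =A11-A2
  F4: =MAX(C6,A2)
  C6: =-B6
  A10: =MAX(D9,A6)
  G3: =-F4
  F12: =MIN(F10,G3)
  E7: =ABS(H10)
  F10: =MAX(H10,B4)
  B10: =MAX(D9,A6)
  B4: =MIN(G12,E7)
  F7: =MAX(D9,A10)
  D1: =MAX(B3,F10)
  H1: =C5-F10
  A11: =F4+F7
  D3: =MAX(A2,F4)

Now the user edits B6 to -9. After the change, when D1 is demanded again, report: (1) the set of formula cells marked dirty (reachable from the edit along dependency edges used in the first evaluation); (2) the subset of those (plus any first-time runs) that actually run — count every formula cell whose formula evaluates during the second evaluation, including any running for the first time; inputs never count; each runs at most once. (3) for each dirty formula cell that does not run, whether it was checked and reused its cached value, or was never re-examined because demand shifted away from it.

Initial pass — values computed on the first demand:
  A6 = MAX(2, 2) = 2
  C6 = -(2) = -2
  A2 = 2 - -2 = 4
  D9 = MAX(2, 2) = 2
  A10 = MAX(2, 2) = 2
  F4 = MAX(-2, 4) = 4
  F7 = MAX(2, 2) = 2
  A11 = 4 + 2 = 6
  H10 = 6 + 4 = 10
  B3 = MIN(4, 10) = 4
  E7 = ABS(10) = 10
  G12 = 2 - 10 = -8
  B4 = MIN(-8, 10) = -8
  F10 = MAX(10, -8) = 10
  D1 = MAX(4, 10) = 10

Second demand — change propagation:
  A6: re-runs because B6 2->-9; new result 2 (unchanged).
  C6: re-runs because B6 2->-9; new result 9.
  A2: re-runs because B6 2->-9; C6 -2->9; new result -18.
  D9: re-runs because B6 2->-9; new result 2 (unchanged).
  A10: re-examined; everything it read last time is the same (D9 unchanged, A6 unchanged) — cache 2 kept, no run.
  F4: re-runs because C6 -2->9; A2 4->-18; new result 9.
  F7: re-examined; everything it read last time is the same (D9 unchanged, A10 unchanged) — cache 2 kept, no run.
  A11: re-runs because F4 4->9; new result 11.
  H10: re-runs because A11 6->11; A2 4->-18; new result -7.
  B3: re-runs because F4 4->9; H10 10->-7; new result -7.
  E7: re-runs because H10 10->-7; new result 7.
  G12: re-runs because E7 10->7; new result -5.
  B4: re-runs because G12 -8->-5; E7 10->7; new result -5.
  F10: re-runs because H10 10->-7; B4 -8->-5; new result -5.
  D1: re-runs because B3 4->-7; F10 10->-5; new result -5.

The important point: at A10 every value read last time is unchanged, so the dirty flag clears without a run.

Dirty set: A2, A6, A10, A11, B3, B4, C6, D1, D9, E7, F4, F7, F10, G12, H10.
Run set: A2, A6, A11, B3, B4, C6, D1, D9, E7, F4, F10, G12, H10 (13 run).
Re-examined without running (cache reused): A10, F7.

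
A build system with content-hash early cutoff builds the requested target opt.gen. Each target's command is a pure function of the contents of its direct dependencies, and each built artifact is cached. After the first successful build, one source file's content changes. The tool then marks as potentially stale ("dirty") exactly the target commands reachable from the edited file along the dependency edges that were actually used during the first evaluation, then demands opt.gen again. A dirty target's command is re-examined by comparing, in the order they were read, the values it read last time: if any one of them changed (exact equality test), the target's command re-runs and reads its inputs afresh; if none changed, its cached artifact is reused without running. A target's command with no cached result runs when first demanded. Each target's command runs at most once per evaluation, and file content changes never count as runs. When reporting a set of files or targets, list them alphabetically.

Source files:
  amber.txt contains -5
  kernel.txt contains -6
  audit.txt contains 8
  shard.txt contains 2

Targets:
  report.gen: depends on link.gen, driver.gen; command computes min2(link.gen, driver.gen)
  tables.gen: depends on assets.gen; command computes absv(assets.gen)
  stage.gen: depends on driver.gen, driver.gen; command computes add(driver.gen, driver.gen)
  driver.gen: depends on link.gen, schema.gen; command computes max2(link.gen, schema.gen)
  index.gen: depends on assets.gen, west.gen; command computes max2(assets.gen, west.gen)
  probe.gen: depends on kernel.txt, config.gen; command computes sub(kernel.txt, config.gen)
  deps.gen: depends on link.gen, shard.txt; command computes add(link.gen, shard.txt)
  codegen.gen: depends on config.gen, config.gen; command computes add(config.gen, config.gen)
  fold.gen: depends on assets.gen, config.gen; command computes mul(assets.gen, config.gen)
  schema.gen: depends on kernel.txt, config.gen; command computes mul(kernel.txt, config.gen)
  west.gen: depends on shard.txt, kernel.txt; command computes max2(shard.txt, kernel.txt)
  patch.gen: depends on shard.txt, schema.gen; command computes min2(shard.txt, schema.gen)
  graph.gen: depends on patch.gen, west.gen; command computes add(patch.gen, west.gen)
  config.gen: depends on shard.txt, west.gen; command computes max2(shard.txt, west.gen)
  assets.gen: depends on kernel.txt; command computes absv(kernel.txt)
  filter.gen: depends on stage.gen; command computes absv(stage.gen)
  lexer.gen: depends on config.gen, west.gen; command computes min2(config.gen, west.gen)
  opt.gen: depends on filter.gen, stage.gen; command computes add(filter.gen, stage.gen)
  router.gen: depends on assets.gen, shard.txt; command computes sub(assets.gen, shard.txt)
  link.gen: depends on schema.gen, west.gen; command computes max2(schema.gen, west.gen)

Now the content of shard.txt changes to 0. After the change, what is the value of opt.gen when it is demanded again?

First evaluation (everything demanded from the output):
  west.gen = max2(2, -6) = 2
  config.gen = max2(2, 2) = 2
  schema.gen = mul(-6, 2) = -12
  link.gen = max2(-12, 2) = 2
  driver.gen = max2(2, -12) = 2
  stage.gen = add(2, 2) = 4
  filter.gen = absv(4) = 4
  opt.gen = add(4, 4) = 8

Propagation after the edit:
  west.gen: runs — shard.txt 2->0; result 0.
  config.gen: runs — shard.txt 2->0; west.gen 2->0; result 0.
  schema.gen: runs — config.gen 2->0; result 0.
  link.gen: runs — schema.gen -12->0; west.gen 2->0; result 0.
  driver.gen: runs — link.gen 2->0; schema.gen -12->0; result 0.
  stage.gen: runs — driver.gen 2->0; driver.gen 2->0; result 0.
  filter.gen: runs — stage.gen 4->0; result 0.
  opt.gen: runs — filter.gen 4->0; stage.gen 4->0; result 0.

New value of opt.gen: 0.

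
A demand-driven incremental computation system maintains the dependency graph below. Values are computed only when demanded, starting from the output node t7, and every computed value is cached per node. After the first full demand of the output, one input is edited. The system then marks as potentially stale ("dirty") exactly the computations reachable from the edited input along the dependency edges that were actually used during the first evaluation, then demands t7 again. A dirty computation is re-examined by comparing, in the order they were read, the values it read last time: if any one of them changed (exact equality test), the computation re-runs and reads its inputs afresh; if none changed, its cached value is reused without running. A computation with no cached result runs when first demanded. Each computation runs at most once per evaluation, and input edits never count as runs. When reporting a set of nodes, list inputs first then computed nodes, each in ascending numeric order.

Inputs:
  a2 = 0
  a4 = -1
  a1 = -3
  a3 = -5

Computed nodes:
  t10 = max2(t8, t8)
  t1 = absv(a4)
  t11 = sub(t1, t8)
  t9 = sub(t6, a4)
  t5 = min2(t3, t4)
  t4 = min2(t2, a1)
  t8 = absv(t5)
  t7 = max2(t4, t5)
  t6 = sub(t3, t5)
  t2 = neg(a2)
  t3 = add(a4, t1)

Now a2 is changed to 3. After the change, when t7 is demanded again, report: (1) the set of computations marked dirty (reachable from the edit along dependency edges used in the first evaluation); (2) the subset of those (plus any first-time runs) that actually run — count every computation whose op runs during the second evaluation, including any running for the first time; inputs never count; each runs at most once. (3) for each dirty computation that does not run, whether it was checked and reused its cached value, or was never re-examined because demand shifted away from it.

First evaluation (everything demanded from the output):
  t1 = absv(-1) = 1
  t2 = neg(0) = 0
  t3 = add(-1, 1) = 0
  t4 = min2(0, -3) = -3
  t5 = min2(0, -3) = -3
  t7 = max2(-3, -3) = -3

Propagation after the edit:
  t2: runs — a2 0->3; result -3.
  t4: runs — t2 0->-3; result -3 (same value as before).
  t5: checked — values it read are unchanged (t3 unchanged, t4 unchanged); reused cached -3 without running.
  t7: checked — values it read are unchanged (t4 unchanged, t5 unchanged); reused cached -3 without running.

Key observation: the change is absorbed at t4 — it re-runs but produces the same value, and the output's value is unchanged.

Marked dirty: t2, t4, t5, t7.
Computations that run: t2, t4 — 2 in total.
Checked but reused from cache: t5, t7.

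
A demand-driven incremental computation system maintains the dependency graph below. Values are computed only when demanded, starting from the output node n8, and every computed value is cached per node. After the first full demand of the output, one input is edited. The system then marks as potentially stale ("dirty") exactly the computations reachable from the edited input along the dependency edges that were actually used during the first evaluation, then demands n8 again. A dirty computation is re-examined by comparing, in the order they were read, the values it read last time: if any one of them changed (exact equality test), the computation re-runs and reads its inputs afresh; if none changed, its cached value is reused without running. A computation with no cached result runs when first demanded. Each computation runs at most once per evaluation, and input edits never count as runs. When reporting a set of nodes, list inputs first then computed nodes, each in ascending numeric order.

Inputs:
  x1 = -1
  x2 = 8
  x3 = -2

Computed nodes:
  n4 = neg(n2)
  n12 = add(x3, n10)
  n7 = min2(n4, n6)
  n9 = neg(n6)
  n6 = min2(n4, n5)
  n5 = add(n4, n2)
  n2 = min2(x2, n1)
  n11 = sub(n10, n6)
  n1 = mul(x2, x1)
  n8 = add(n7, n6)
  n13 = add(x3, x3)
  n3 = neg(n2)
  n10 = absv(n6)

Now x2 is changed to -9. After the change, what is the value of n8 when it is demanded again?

First evaluation (everything demanded from the output):
  n1 = mul(8, -1) = -8
  n2 = min2(8, -8) = -8
  n4 = neg(-8) = 8
  n5 = add(8, -8) = 0
  n6 = min2(8, 0) = 0
  n7 = min2(8, 0) = 0
  n8 = add(0, 0) = 0

Propagation after the edit:
  n1: runs — x2 8->-9; result 9.
  n2: runs — x2 8->-9; n1 -8->9; result -9.
  n4: runs — n2 -8->-9; result 9.
  n5: runs — n4 8->9; n2 -8->-9; result 0 (same value as before).
  n6: runs — n4 8->9; result 0 (same value as before).
  n7: runs — n4 8->9; result 0 (same value as before).
  n8: checked — values it read are unchanged (n7 unchanged, n6 unchanged); reused cached 0 without running.

Key observation: the cutoff stops propagation at n8 — its inputs' values are unchanged, so it reuses its cache.

New value of n8: 0.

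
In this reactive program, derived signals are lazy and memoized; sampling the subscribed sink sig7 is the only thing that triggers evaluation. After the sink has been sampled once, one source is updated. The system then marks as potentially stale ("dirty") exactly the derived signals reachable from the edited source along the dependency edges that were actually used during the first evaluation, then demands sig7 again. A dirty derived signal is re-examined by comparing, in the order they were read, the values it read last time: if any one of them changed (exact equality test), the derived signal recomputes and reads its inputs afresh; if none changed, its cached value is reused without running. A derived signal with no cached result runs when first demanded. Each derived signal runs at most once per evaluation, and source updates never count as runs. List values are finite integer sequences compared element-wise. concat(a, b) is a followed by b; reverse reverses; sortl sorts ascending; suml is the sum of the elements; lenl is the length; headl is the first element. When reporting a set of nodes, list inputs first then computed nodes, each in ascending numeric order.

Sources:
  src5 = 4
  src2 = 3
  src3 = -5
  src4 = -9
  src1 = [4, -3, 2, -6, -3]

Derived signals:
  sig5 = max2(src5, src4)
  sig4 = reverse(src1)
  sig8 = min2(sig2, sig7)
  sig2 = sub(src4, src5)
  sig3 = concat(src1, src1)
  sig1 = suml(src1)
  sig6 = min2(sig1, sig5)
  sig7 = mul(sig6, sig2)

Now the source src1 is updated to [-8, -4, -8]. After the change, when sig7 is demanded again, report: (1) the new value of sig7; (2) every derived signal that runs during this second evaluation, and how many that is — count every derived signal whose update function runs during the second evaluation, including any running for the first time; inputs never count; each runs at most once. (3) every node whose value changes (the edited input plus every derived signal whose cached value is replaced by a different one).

Demanding sig7 again yields 260.
3 derived signals run: sig1, sig6, sig7.
The nodes whose values change: src1, sig1, sig6, sig7.

First demand of the output computes:
  sig1 = suml([4, -3, 2, -6, -3]) = -6
  sig2 = sub(-9, 4) = -13
  sig5 = max2(4, -9) = 4
  sig6 = min2(-6, 4) = -6
  sig7 = mul(-6, -13) = 78

After the edit, cleaning proceeds:
  sig1: a read changed (src1 [4, -3, 2, -6, -3]->[-8, -4, -8]) — executes, giving -20.
  sig6: a read changed (sig1 -6->-20) — executes, giving -20.
  sig7: a read changed (sig6 -6->-20) — executes, giving 260.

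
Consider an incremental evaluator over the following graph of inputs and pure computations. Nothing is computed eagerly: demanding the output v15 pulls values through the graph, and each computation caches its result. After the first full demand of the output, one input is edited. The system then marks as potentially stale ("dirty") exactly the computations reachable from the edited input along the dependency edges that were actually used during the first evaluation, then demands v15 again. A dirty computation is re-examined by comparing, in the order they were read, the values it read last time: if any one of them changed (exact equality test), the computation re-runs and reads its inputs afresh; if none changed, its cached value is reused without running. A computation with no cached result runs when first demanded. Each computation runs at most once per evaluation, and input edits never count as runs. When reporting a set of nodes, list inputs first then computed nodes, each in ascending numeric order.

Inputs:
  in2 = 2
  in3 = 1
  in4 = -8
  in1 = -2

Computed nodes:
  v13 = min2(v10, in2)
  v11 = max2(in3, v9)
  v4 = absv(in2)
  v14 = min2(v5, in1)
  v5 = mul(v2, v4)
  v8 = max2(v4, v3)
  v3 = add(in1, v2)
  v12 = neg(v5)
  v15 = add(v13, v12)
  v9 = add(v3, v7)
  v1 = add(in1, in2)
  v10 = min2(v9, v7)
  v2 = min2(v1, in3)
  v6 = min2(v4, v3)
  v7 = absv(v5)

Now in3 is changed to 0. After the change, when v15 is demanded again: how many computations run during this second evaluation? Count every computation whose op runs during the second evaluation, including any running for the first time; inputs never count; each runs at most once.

Initial pass — values computed on the first demand:
  v1 = add(-2, 2) = 0
  v2 = min2(0, 1) = 0
  v3 = add(-2, 0) = -2
  v4 = absv(2) = 2
  v5 = mul(0, 2) = 0
  v7 = absv(0) = 0
  v9 = add(-2, 0) = -2
  v10 = min2(-2, 0) = -2
  v12 = neg(0) = 0
  v13 = min2(-2, 2) = -2
  v15 = add(-2, 0) = -2

Second demand — change propagation:
  v2: re-runs because in3 1->0; new result 0 (unchanged).
  v3: re-examined; everything it read last time is the same (in1 unchanged, v2 unchanged) — cache -2 kept, no run.
  v5: re-examined; everything it read last time is the same (v2 unchanged, v4 unchanged) — cache 0 kept, no run.
  v7: re-examined; everything it read last time is the same (v5 unchanged) — cache 0 kept, no run.
  v9: re-examined; everything it read last time is the same (v3 unchanged, v7 unchanged) — cache -2 kept, no run.
  v10: re-examined; everything it read last time is the same (v9 unchanged, v7 unchanged) — cache -2 kept, no run.
  v12: re-examined; everything it read last time is the same (v5 unchanged) — cache 0 kept, no run.
  v13: re-examined; everything it read last time is the same (v10 unchanged, in2 unchanged) — cache -2 kept, no run.
  v15: re-examined; everything it read last time is the same (v13 unchanged, v12 unchanged) — cache -2 kept, no run.

The important point: v2 recomputes to an identical value, and the output ends up unchanged.

Run set: v2 (1 run).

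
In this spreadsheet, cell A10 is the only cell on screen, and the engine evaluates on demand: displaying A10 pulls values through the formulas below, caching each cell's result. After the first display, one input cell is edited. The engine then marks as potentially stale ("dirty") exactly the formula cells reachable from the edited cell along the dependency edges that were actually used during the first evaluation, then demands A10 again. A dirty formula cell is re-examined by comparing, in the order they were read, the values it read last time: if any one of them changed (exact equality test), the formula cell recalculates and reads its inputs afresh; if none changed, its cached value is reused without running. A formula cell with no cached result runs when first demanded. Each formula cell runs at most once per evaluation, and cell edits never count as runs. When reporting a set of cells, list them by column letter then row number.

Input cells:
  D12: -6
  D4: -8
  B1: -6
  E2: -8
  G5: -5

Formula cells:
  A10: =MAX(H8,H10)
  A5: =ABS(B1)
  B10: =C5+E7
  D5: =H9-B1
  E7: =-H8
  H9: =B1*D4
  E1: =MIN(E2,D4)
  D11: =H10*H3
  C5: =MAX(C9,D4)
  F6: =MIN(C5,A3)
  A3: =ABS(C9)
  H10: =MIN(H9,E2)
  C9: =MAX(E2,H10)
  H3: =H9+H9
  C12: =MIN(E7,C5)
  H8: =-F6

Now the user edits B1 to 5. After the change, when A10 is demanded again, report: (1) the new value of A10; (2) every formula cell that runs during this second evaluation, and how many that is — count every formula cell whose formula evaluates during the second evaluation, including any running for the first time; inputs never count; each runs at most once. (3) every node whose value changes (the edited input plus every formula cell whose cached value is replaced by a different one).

A10 now evaluates to 8.
Run set: A10, C9, H9, H10 (4 run).
Changed values: B1, H9, H10.
The important point: at A3 every value read last time is unchanged, so the dirty flag clears without a run.

Initial pass — values computed on the first demand:
  H9 = -6 * -8 = 48
  H10 = MIN(48, -8) = -8
  C9 = MAX(-8, -8) = -8
  A3 = ABS(-8) = 8
  C5 = MAX(-8, -8) = -8
  F6 = MIN(-8, 8) = -8
  H8 = -(-8) = 8
  A10 = MAX(8, -8) = 8

Second demand — change propagation:
  H9: re-runs because B1 -6->5; new result -40.
  H10: re-runs because H9 48->-40; new result -40.
  C9: re-runs because H10 -8->-40; new result -8 (unchanged).
  A3: re-examined; everything it read last time is the same (C9 unchanged) — cache 8 kept, no run.
  C5: re-examined; everything it read last time is the same (C9 unchanged, D4 unchanged) — cache -8 kept, no run.
  F6: re-examined; everything it read last time is the same (C5 unchanged, A3 unchanged) — cache -8 kept, no run.
  H8: re-examined; everything it read last time is the same (F6 unchanged) — cache 8 kept, no run.
  A10: re-runs because H10 -8->-40; new result 8 (unchanged).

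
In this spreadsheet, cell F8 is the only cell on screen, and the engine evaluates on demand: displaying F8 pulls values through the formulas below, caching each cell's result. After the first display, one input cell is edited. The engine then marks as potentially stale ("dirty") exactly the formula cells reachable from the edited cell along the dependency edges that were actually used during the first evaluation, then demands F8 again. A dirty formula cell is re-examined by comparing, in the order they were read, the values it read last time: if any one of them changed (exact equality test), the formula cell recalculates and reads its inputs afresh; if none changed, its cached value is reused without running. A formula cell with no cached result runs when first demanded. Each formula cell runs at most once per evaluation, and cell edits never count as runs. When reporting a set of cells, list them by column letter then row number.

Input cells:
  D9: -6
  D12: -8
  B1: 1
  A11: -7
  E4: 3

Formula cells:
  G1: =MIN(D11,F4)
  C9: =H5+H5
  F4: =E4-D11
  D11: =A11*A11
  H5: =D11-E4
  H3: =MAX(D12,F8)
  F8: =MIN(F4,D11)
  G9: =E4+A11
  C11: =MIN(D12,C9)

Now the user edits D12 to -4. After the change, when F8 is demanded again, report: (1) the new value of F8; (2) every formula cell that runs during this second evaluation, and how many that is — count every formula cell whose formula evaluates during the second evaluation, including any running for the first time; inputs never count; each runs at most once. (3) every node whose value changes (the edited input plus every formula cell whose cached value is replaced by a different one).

Initial pass — values computed on the first demand:
  D11 = -7 * -7 = 49
  F4 = 3 - 49 = -46
  F8 = MIN(-46, 49) = -46

Second demand — change propagation:
  no demanded computation ever read D12, so the edit dirties nothing and nothing runs.

The important point: nothing the output needs ever reads D12, so the edit is invisible to it.

F8 now evaluates to -46.
Run set: none (0 run).
Changed values: D12.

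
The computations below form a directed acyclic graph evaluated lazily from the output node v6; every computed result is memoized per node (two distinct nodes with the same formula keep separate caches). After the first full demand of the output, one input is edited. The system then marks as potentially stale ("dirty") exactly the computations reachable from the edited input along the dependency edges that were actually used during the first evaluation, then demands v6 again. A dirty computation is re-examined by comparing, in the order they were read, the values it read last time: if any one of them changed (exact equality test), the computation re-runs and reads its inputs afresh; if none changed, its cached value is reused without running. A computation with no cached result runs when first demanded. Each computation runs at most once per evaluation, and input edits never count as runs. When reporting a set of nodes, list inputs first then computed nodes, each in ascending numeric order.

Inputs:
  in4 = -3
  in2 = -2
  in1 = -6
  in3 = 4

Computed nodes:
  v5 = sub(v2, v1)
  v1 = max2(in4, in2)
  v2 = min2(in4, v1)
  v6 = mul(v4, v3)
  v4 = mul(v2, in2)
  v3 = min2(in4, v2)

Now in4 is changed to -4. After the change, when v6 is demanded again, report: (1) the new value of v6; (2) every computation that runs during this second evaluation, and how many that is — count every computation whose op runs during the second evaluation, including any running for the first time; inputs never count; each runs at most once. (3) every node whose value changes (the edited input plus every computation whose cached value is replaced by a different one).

First demand of the output computes:
  v1 = max2(-3, -2) = -2
  v2 = min2(-3, -2) = -3
  v3 = min2(-3, -3) = -3
  v4 = mul(-3, -2) = 6
  v6 = mul(6, -3) = -18

After the edit, cleaning proceeds:
  v1: a read changed (in4 -3->-4) — executes, giving -2 — identical to its old value.
  v2: a read changed (in4 -3->-4) — executes, giving -4.
  v3: a read changed (in4 -3->-4; v2 -3->-4) — executes, giving -4.
  v4: a read changed (v2 -3->-4) — executes, giving 8.
  v6: a read changed (v4 6->8; v3 -3->-4) — executes, giving -32.

Demanding v6 again yields -32.
5 computations run: v1, v2, v3, v4, v6.
The nodes whose values change: in4, v2, v3, v4, v6.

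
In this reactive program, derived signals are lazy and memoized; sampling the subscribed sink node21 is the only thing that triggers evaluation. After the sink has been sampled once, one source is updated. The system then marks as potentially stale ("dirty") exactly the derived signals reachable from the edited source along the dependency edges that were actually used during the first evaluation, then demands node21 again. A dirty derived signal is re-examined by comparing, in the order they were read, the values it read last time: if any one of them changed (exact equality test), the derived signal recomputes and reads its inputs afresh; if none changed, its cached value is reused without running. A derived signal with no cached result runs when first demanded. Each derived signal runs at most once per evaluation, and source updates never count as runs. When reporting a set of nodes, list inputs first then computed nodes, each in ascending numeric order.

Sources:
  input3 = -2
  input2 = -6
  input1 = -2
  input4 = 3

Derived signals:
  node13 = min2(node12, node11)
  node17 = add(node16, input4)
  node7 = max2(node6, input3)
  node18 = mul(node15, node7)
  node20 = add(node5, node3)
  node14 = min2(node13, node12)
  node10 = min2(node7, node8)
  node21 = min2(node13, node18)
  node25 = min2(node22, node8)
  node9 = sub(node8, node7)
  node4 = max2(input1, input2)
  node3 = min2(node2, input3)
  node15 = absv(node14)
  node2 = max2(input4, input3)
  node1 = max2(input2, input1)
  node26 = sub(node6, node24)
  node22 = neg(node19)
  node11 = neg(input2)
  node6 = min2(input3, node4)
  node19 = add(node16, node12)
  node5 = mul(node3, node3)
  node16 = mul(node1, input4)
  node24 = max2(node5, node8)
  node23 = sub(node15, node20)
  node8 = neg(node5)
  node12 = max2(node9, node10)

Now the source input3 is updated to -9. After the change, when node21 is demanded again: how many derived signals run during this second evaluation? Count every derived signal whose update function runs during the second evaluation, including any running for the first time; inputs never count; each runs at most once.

First demand of the output computes:
  node2 = max2(3, -2) = 3
  node3 = min2(3, -2) = -2
  node4 = max2(-2, -6) = -2
  node5 = mul(-2, -2) = 4
  node6 = min2(-2, -2) = -2
  node7 = max2(-2, -2) = -2
  node8 = neg(4) = -4
  node9 = sub(-4, -2) = -2
  node10 = min2(-2, -4) = -4
  node11 = neg(-6) = 6
  node12 = max2(-2, -4) = -2
  node13 = min2(-2, 6) = -2
  node14 = min2(-2, -2) = -2
  node15 = absv(-2) = 2
  node18 = mul(2, -2) = -4
  node21 = min2(-2, -4) = -4

After the edit, cleaning proceeds:
  node2: a read changed (input3 -2->-9) — executes, giving 3 — identical to its old value.
  node3: a read changed (input3 -2->-9) — executes, giving -9.
  node5: a read changed (node3 -2->-9; node3 -2->-9) — executes, giving 81.
  node6: a read changed (input3 -2->-9) — executes, giving -9.
  node7: a read changed (node6 -2->-9; input3 -2->-9) — executes, giving -9.
  node8: a read changed (node5 4->81) — executes, giving -81.
  node9: a read changed (node8 -4->-81; node7 -2->-9) — executes, giving -72.
  node10: a read changed (node7 -2->-9; node8 -4->-81) — executes, giving -81.
  node12: a read changed (node9 -2->-72; node10 -4->-81) — executes, giving -72.
  node13: a read changed (node12 -2->-72) — executes, giving -72.
  node14: a read changed (node13 -2->-72; node12 -2->-72) — executes, giving -72.
  node15: a read changed (node14 -2->-72) — executes, giving 72.
  node18: a read changed (node15 2->72; node7 -2->-9) — executes, giving -648.
  node21: a read changed (node13 -2->-72; node18 -4->-648) — executes, giving -648.

14 derived signals run: node2, node3, node5, node6, node7, node8, node9, node10, node12, node13, node14, node15, node18, node21.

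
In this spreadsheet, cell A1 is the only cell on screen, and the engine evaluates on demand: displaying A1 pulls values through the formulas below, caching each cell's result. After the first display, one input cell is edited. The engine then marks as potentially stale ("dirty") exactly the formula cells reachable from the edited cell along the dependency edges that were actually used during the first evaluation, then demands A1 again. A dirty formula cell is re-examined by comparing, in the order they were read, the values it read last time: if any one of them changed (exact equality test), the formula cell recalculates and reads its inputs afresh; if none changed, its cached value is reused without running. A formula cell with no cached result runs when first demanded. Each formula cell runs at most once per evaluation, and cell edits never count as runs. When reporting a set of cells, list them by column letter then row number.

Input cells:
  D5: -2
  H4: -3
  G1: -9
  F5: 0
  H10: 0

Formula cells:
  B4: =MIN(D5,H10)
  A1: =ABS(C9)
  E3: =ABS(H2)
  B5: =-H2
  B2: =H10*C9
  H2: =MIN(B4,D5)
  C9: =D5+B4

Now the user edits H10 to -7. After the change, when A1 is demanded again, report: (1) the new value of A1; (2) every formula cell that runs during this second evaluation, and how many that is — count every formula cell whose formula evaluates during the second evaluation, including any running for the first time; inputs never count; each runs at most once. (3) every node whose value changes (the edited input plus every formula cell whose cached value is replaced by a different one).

A1 now evaluates to 9.
Run set: A1, B4, C9 (3 run).
Changed values: A1, B4, C9, H10.

Initial pass — values computed on the first demand:
  B4 = MIN(-2, 0) = -2
  C9 = -2 + -2 = -4
  A1 = ABS(-4) = 4

Second demand — change propagation:
  B4: re-runs because H10 0->-7; new result -7.
  C9: re-runs because B4 -2->-7; new result -9.
  A1: re-runs because C9 -4->-9; new result 9.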